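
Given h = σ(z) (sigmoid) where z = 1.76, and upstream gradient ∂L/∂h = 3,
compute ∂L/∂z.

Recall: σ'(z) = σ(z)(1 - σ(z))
∂L/∂z = 0.3757

σ(1.76) = 0.8532
σ'(1.76) = σ(1.76)(1 - σ(1.76)) = 0.8532 × 0.1468 = 0.1252
∂L/∂z = ∂L/∂h · σ'(z) = 3 × 0.1252 = 0.3757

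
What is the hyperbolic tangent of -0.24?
-0.2355

tanh(-0.24) = (e^(-0.24) - e^(0.24))/(e^(-0.24) + e^(0.24)) = -0.2355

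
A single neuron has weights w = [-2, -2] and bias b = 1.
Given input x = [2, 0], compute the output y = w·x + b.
y = -3

y = (-2)(2) + (-2)(0) + 1 = -3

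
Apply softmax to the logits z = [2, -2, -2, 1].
p = [0.712, 0.013, 0.013, 0.2619]

exp(z) = [7.389, 0.1353, 0.1353, 2.718]
Sum = 10.38
p = [0.712, 0.013, 0.013, 0.2619]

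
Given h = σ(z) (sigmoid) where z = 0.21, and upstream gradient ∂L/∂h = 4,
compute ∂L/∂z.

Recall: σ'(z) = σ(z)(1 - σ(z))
∂L/∂z = 0.9891

σ(0.21) = 0.5523
σ'(0.21) = σ(0.21)(1 - σ(0.21)) = 0.5523 × 0.4477 = 0.2473
∂L/∂z = ∂L/∂h · σ'(z) = 4 × 0.2473 = 0.9891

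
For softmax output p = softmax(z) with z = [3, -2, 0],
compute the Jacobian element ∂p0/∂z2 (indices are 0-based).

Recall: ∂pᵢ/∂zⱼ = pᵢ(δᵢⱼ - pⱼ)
∂p0/∂z2 = -0.0446

p = softmax(z) = [0.9465, 0.006377, 0.04712]
p0 = 0.9465, p2 = 0.04712

∂p0/∂z2 = -p0 × p2 = -0.9465 × 0.04712 = -0.0446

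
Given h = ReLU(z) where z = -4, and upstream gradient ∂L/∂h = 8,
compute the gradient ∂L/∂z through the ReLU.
∂L/∂z = 0

h = ReLU(-4) = 0
Since z < 0: ∂h/∂z = 0
∂L/∂z = ∂L/∂h · ∂h/∂z = 8 × 0 = 0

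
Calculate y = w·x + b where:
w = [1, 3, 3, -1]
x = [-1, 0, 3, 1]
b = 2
y = 9

y = (1)(-1) + (3)(0) + (3)(3) + (-1)(1) + 2 = 9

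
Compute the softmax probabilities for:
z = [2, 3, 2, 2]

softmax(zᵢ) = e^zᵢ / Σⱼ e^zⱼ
p = [0.1749, 0.4754, 0.1749, 0.1749]

exp(z) = [7.389, 20.09, 7.389, 7.389]
Sum = 42.25
p = [0.1749, 0.4754, 0.1749, 0.1749]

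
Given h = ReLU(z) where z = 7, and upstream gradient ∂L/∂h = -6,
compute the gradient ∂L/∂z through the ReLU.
∂L/∂z = -6

h = ReLU(7) = 7
Since z > 0: ∂h/∂z = 1
∂L/∂z = ∂L/∂h · ∂h/∂z = -6 × 1 = -6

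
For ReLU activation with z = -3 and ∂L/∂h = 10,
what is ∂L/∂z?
∂L/∂z = 0

h = ReLU(-3) = 0
Since z < 0: ∂h/∂z = 0
∂L/∂z = ∂L/∂h · ∂h/∂z = 10 × 0 = 0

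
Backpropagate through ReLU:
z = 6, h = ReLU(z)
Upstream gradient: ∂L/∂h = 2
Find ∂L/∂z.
∂L/∂z = 2

h = ReLU(6) = 6
Since z > 0: ∂h/∂z = 1
∂L/∂z = ∂L/∂h · ∂h/∂z = 2 × 1 = 2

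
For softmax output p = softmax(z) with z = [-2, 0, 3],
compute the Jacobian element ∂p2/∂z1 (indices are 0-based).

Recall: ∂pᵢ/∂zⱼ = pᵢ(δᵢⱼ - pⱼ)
∂p2/∂z1 = -0.0446

p = softmax(z) = [0.006377, 0.04712, 0.9465]
p2 = 0.9465, p1 = 0.04712

∂p2/∂z1 = -p2 × p1 = -0.9465 × 0.04712 = -0.0446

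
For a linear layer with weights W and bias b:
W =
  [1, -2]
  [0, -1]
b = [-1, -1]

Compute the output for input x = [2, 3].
y = [-5, -4]

Wx = [1×2 + -2×3, 0×2 + -1×3]
   = [-4, -3]
y = Wx + b = [-4 + -1, -3 + -1] = [-5, -4]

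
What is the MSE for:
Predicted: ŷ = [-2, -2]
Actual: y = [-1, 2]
MSE = 8.5

MSE = (1/2)((-2--1)² + (-2-2)²) = (1/2)(1 + 16) = 8.5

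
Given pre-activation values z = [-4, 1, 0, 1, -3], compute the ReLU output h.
h = [0, 1, 0, 1, 0]

ReLU applied element-wise: max(0,-4)=0, max(0,1)=1, max(0,0)=0, max(0,1)=1, max(0,-3)=0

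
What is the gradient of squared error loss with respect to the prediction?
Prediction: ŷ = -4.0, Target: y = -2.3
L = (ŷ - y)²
∂L/∂ŷ = -3.4

∂L/∂ŷ = 2(ŷ - y) = 2(-4.0 - -2.3) = 2(-1.7) = -3.4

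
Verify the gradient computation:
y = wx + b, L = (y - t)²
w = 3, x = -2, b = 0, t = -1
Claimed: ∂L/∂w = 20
Correct

y = (3)(-2) + 0 = -6
∂L/∂y = 2(y - t) = 2(-6 - -1) = -10
∂y/∂w = x = -2
∂L/∂w = -10 × -2 = 20

Claimed value: 20
Correct: The correct gradient is 20.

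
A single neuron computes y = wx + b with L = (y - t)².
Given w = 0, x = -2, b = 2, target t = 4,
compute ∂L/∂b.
∂L/∂b = -4

y = wx + b = (0)(-2) + 2 = 2
∂L/∂y = 2(y - t) = 2(2 - 4) = -4
∂y/∂b = 1
∂L/∂b = ∂L/∂y · ∂y/∂b = -4 × 1 = -4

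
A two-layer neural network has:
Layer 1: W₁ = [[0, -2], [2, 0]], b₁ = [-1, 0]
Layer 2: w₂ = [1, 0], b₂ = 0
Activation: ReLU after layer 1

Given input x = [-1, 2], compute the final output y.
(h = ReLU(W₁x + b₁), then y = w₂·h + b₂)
y = 0

Layer 1 pre-activation: z₁ = [-5, -2]
After ReLU: h = [0, 0]
Layer 2 output: y = 1×0 + 0×0 + 0 = 0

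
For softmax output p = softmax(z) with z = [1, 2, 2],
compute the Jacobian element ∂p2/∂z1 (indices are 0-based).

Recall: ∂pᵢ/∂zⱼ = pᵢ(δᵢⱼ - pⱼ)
∂p2/∂z1 = -0.1784

p = softmax(z) = [0.1554, 0.4223, 0.4223]
p2 = 0.4223, p1 = 0.4223

∂p2/∂z1 = -p2 × p1 = -0.4223 × 0.4223 = -0.1784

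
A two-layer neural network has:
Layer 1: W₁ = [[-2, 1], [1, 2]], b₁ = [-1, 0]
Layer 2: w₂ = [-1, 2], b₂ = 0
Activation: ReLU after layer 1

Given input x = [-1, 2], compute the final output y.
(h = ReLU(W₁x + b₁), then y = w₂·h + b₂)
y = 3

Layer 1 pre-activation: z₁ = [3, 3]
After ReLU: h = [3, 3]
Layer 2 output: y = -1×3 + 2×3 + 0 = 3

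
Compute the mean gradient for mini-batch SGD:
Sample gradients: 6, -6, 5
Average gradient = 1.667

Average = (1/3)(6 + -6 + 5) = 5/3 = 1.667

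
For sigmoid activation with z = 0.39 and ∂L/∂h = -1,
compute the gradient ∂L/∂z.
∂L/∂z = -0.2407

σ(0.39) = 0.5963
σ'(0.39) = σ(0.39)(1 - σ(0.39)) = 0.5963 × 0.4037 = 0.2407
∂L/∂z = ∂L/∂h · σ'(z) = -1 × 0.2407 = -0.2407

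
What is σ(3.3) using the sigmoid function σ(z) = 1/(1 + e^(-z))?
0.9644

sigmoid(3.3) = 1/(1 + e^(-3.3)) = 1/(1 + 0.03688) = 0.9644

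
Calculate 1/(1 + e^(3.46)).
0.03047

sigmoid(-3.46) = 1/(1 + e^(3.46)) = 1/(1 + 31.82) = 0.03047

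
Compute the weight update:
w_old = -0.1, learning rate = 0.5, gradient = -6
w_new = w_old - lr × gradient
w_new = 2.9

w_new = w - η·∂L/∂w = -0.1 - 0.5×(-6) = -0.1 - (-3) = 2.9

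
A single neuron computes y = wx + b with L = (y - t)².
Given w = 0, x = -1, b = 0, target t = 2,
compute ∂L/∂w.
∂L/∂w = 4

y = wx + b = (0)(-1) + 0 = 0
∂L/∂y = 2(y - t) = 2(0 - 2) = -4
∂y/∂w = x = -1
∂L/∂w = ∂L/∂y · ∂y/∂w = -4 × -1 = 4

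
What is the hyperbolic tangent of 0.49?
0.4542

tanh(0.49) = (e^(0.49) - e^(-0.49))/(e^(0.49) + e^(-0.49)) = 0.4542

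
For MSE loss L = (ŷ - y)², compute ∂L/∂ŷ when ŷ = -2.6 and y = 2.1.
∂L/∂ŷ = -9.4

∂L/∂ŷ = 2(ŷ - y) = 2(-2.6 - 2.1) = 2(-4.7) = -9.4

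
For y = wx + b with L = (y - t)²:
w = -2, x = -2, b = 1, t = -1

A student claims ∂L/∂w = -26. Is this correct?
Incorrect

y = (-2)(-2) + 1 = 5
∂L/∂y = 2(y - t) = 2(5 - -1) = 12
∂y/∂w = x = -2
∂L/∂w = 12 × -2 = -24

Claimed value: -26
Incorrect: The correct gradient is -24.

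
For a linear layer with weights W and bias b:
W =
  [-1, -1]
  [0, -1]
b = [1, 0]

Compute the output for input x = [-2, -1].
y = [4, 1]

Wx = [-1×-2 + -1×-1, 0×-2 + -1×-1]
   = [3, 1]
y = Wx + b = [3 + 1, 1 + 0] = [4, 1]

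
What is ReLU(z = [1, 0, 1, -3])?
h = [1, 0, 1, 0]

ReLU applied element-wise: max(0,1)=1, max(0,0)=0, max(0,1)=1, max(0,-3)=0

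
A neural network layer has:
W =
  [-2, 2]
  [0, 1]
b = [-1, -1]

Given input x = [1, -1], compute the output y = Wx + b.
y = [-5, -2]

Wx = [-2×1 + 2×-1, 0×1 + 1×-1]
   = [-4, -1]
y = Wx + b = [-4 + -1, -1 + -1] = [-5, -2]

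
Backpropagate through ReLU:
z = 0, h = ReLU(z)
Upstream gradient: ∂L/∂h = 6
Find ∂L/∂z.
∂L/∂z = 0

h = ReLU(0) = 0
At z = 0: ∂h/∂z = 0 (by convention)
∂L/∂z = ∂L/∂h · ∂h/∂z = 6 × 0 = 0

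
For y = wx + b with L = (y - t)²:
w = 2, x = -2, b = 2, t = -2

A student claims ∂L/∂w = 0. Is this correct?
Correct

y = (2)(-2) + 2 = -2
∂L/∂y = 2(y - t) = 2(-2 - -2) = 0
∂y/∂w = x = -2
∂L/∂w = 0 × -2 = 0

Claimed value: 0
Correct: The correct gradient is 0.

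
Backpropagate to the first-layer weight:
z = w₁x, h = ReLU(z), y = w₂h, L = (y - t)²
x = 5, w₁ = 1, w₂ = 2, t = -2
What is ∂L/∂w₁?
∂L/∂w₁ = 240

Forward pass:
z = w₁x = 1×5 = 5
h = ReLU(5) = 5
y = w₂h = 2×5 = 10

Backward pass:
∂L/∂y = 2(y - t) = 2(10 - -2) = 24
∂y/∂h = w₂ = 2
∂h/∂z = 1 (ReLU derivative)
∂z/∂w₁ = x = 5

∂L/∂w₁ = 24 × 2 × 1 × 5 = 240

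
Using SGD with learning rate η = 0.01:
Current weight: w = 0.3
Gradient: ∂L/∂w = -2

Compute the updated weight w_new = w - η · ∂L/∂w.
w_new = 0.32

w_new = w - η·∂L/∂w = 0.3 - 0.01×(-2) = 0.3 - (-0.02) = 0.32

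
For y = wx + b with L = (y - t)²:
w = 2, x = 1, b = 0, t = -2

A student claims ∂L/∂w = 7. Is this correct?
Incorrect

y = (2)(1) + 0 = 2
∂L/∂y = 2(y - t) = 2(2 - -2) = 8
∂y/∂w = x = 1
∂L/∂w = 8 × 1 = 8

Claimed value: 7
Incorrect: The correct gradient is 8.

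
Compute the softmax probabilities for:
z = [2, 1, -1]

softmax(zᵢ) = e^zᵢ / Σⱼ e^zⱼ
p = [0.7054, 0.2595, 0.0351]

exp(z) = [7.389, 2.718, 0.3679]
Sum = 10.48
p = [0.7054, 0.2595, 0.0351]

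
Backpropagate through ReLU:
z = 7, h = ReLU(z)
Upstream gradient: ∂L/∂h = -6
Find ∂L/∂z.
∂L/∂z = -6

h = ReLU(7) = 7
Since z > 0: ∂h/∂z = 1
∂L/∂z = ∂L/∂h · ∂h/∂z = -6 × 1 = -6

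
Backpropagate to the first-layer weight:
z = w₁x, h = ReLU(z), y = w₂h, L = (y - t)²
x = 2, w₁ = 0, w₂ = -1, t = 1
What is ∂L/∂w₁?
∂L/∂w₁ = 0

Forward pass:
z = w₁x = 0×2 = 0
h = ReLU(0) = 0
y = w₂h = -1×0 = 0

Backward pass:
∂L/∂y = 2(y - t) = 2(0 - 1) = -2
∂y/∂h = w₂ = -1
∂h/∂z = 0 (ReLU derivative)
∂z/∂w₁ = x = 2

∂L/∂w₁ = -2 × -1 × 0 × 2 = 0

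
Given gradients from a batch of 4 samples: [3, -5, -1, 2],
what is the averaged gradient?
Average gradient = -0.25

Average = (1/4)(3 + -5 + -1 + 2) = -1/4 = -0.25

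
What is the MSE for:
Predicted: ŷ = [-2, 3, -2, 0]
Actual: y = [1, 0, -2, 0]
MSE = 4.5

MSE = (1/4)((-2-1)² + (3-0)² + (-2--2)² + (0-0)²) = (1/4)(9 + 9 + 0 + 0) = 4.5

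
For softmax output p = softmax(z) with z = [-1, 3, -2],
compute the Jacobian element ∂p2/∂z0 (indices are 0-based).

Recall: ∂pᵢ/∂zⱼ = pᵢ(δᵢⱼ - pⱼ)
∂p2/∂z0 = -0.0001175

p = softmax(z) = [0.01787, 0.9756, 0.006573]
p2 = 0.006573, p0 = 0.01787

∂p2/∂z0 = -p2 × p0 = -0.006573 × 0.01787 = -0.0001175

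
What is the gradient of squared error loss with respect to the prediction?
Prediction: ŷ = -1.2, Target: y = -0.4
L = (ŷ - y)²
∂L/∂ŷ = -1.6

∂L/∂ŷ = 2(ŷ - y) = 2(-1.2 - -0.4) = 2(-0.8) = -1.6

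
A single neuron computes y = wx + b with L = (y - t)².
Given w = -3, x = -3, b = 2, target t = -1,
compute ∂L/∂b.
∂L/∂b = 24

y = wx + b = (-3)(-3) + 2 = 11
∂L/∂y = 2(y - t) = 2(11 - -1) = 24
∂y/∂b = 1
∂L/∂b = ∂L/∂y · ∂y/∂b = 24 × 1 = 24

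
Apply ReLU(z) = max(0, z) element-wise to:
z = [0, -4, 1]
h = [0, 0, 1]

ReLU applied element-wise: max(0,0)=0, max(0,-4)=0, max(0,1)=1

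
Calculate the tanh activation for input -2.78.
-0.9923

tanh(-2.78) = (e^(-2.78) - e^(2.78))/(e^(-2.78) + e^(2.78)) = -0.9923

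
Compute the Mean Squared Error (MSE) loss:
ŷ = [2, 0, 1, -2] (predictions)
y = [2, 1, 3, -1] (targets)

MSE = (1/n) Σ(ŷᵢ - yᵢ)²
MSE = 1.5

MSE = (1/4)((2-2)² + (0-1)² + (1-3)² + (-2--1)²) = (1/4)(0 + 1 + 4 + 1) = 1.5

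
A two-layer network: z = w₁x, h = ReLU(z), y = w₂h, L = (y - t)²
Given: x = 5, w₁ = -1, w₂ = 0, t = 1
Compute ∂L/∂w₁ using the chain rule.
∂L/∂w₁ = 0

Forward pass:
z = w₁x = -1×5 = -5
h = ReLU(-5) = 0
y = w₂h = 0×0 = 0

Backward pass:
∂L/∂y = 2(y - t) = 2(0 - 1) = -2
∂y/∂h = w₂ = 0
∂h/∂z = 0 (ReLU derivative)
∂z/∂w₁ = x = 5

∂L/∂w₁ = -2 × 0 × 0 × 5 = 0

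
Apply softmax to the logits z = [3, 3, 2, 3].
p = [0.2969, 0.2969, 0.1092, 0.2969]

exp(z) = [20.09, 20.09, 7.389, 20.09]
Sum = 67.65
p = [0.2969, 0.2969, 0.1092, 0.2969]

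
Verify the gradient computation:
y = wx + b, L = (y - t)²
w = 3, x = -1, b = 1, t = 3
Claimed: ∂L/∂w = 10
Correct

y = (3)(-1) + 1 = -2
∂L/∂y = 2(y - t) = 2(-2 - 3) = -10
∂y/∂w = x = -1
∂L/∂w = -10 × -1 = 10

Claimed value: 10
Correct: The correct gradient is 10.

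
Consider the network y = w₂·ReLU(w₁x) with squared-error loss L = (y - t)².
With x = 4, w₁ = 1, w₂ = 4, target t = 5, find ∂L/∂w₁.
∂L/∂w₁ = 352

Forward pass:
z = w₁x = 1×4 = 4
h = ReLU(4) = 4
y = w₂h = 4×4 = 16

Backward pass:
∂L/∂y = 2(y - t) = 2(16 - 5) = 22
∂y/∂h = w₂ = 4
∂h/∂z = 1 (ReLU derivative)
∂z/∂w₁ = x = 4

∂L/∂w₁ = 22 × 4 × 1 × 4 = 352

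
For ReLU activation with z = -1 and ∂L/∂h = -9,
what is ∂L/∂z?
∂L/∂z = 0

h = ReLU(-1) = 0
Since z < 0: ∂h/∂z = 0
∂L/∂z = ∂L/∂h · ∂h/∂z = -9 × 0 = 0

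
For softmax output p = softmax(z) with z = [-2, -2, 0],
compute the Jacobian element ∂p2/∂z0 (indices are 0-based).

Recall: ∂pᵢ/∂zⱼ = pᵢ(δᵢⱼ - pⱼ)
∂p2/∂z0 = -0.08382

p = softmax(z) = [0.1065, 0.1065, 0.787]
p2 = 0.787, p0 = 0.1065

∂p2/∂z0 = -p2 × p0 = -0.787 × 0.1065 = -0.08382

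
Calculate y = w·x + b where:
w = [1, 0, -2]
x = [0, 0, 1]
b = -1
y = -3

y = (1)(0) + (0)(0) + (-2)(1) + -1 = -3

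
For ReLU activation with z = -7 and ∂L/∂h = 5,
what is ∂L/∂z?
∂L/∂z = 0

h = ReLU(-7) = 0
Since z < 0: ∂h/∂z = 0
∂L/∂z = ∂L/∂h · ∂h/∂z = 5 × 0 = 0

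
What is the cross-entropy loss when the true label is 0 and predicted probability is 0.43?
L = 0.5621

L = -0·log(0.43) - 1·log(0.57) = -log(0.57) = 0.5621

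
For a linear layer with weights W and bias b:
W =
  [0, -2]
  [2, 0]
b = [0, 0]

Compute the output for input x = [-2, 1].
y = [-2, -4]

Wx = [0×-2 + -2×1, 2×-2 + 0×1]
   = [-2, -4]
y = Wx + b = [-2 + 0, -4 + 0] = [-2, -4]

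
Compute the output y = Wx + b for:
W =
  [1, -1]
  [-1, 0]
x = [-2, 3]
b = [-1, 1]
y = [-6, 3]

Wx = [1×-2 + -1×3, -1×-2 + 0×3]
   = [-5, 2]
y = Wx + b = [-5 + -1, 2 + 1] = [-6, 3]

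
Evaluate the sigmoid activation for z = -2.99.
0.04788

sigmoid(-2.99) = 1/(1 + e^(2.99)) = 1/(1 + 19.89) = 0.04788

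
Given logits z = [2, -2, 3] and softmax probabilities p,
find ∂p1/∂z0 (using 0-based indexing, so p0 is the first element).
∂p1/∂z0 = -0.001312

p = softmax(z) = [0.2676, 0.004902, 0.7275]
p1 = 0.004902, p0 = 0.2676

∂p1/∂z0 = -p1 × p0 = -0.004902 × 0.2676 = -0.001312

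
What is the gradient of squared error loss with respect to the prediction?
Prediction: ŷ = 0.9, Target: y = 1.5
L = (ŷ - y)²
∂L/∂ŷ = -1.2

∂L/∂ŷ = 2(ŷ - y) = 2(0.9 - 1.5) = 2(-0.6) = -1.2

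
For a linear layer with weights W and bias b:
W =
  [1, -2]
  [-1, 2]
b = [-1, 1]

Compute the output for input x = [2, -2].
y = [5, -5]

Wx = [1×2 + -2×-2, -1×2 + 2×-2]
   = [6, -6]
y = Wx + b = [6 + -1, -6 + 1] = [5, -5]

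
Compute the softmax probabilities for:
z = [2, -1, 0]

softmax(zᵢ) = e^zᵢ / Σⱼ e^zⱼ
p = [0.8438, 0.042, 0.1142]

exp(z) = [7.389, 0.3679, 1]
Sum = 8.757
p = [0.8438, 0.042, 0.1142]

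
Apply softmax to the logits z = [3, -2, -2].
p = [0.9867, 0.0066, 0.0066]

exp(z) = [20.09, 0.1353, 0.1353]
Sum = 20.36
p = [0.9867, 0.0066, 0.0066]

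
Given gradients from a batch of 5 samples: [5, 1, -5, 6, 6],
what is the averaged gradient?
Average gradient = 2.6

Average = (1/5)(5 + 1 + -5 + 6 + 6) = 13/5 = 2.6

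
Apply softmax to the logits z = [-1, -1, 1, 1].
p = [0.0596, 0.0596, 0.4404, 0.4404]

exp(z) = [0.3679, 0.3679, 2.718, 2.718]
Sum = 6.172
p = [0.0596, 0.0596, 0.4404, 0.4404]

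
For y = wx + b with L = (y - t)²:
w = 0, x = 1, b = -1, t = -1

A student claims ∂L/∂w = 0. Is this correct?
Correct

y = (0)(1) + -1 = -1
∂L/∂y = 2(y - t) = 2(-1 - -1) = 0
∂y/∂w = x = 1
∂L/∂w = 0 × 1 = 0

Claimed value: 0
Correct: The correct gradient is 0.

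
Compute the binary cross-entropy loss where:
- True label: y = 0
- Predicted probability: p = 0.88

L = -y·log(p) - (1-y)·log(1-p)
L = 2.12

L = -0·log(0.88) - 1·log(0.12) = -log(0.12) = 2.12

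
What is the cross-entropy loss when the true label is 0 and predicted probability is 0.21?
L = 0.2357

L = -0·log(0.21) - 1·log(0.79) = -log(0.79) = 0.2357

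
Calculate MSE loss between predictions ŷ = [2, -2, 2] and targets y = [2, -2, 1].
MSE = 0.3333

MSE = (1/3)((2-2)² + (-2--2)² + (2-1)²) = (1/3)(0 + 0 + 1) = 0.3333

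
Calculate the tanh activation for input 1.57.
0.917

tanh(1.57) = (e^(1.57) - e^(-1.57))/(e^(1.57) + e^(-1.57)) = 0.917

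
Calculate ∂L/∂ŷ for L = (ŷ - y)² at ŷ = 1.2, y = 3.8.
∂L/∂ŷ = -5.2

∂L/∂ŷ = 2(ŷ - y) = 2(1.2 - 3.8) = 2(-2.6) = -5.2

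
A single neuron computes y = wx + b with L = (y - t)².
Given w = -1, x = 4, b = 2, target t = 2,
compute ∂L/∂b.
∂L/∂b = -8

y = wx + b = (-1)(4) + 2 = -2
∂L/∂y = 2(y - t) = 2(-2 - 2) = -8
∂y/∂b = 1
∂L/∂b = ∂L/∂y · ∂y/∂b = -8 × 1 = -8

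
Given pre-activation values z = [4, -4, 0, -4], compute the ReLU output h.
h = [4, 0, 0, 0]

ReLU applied element-wise: max(0,4)=4, max(0,-4)=0, max(0,0)=0, max(0,-4)=0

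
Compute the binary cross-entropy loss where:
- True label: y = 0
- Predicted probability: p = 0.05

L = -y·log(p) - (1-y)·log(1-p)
L = 0.05129

L = -0·log(0.05) - 1·log(0.95) = -log(0.95) = 0.05129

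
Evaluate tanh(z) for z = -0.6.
-0.537

tanh(-0.6) = (e^(-0.6) - e^(0.6))/(e^(-0.6) + e^(0.6)) = -0.537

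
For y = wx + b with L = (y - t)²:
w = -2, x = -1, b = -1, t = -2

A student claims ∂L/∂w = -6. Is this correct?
Correct

y = (-2)(-1) + -1 = 1
∂L/∂y = 2(y - t) = 2(1 - -2) = 6
∂y/∂w = x = -1
∂L/∂w = 6 × -1 = -6

Claimed value: -6
Correct: The correct gradient is -6.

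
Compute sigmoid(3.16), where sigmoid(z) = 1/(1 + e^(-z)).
0.9593

sigmoid(3.16) = 1/(1 + e^(-3.16)) = 1/(1 + 0.04243) = 0.9593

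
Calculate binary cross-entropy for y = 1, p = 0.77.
L = 0.2614

L = -1·log(0.77) - 0·log(0.23) = -log(0.77) = 0.2614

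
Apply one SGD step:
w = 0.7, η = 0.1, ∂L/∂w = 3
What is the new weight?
w_new = 0.4

w_new = w - η·∂L/∂w = 0.7 - 0.1×(3) = 0.7 - (0.3) = 0.4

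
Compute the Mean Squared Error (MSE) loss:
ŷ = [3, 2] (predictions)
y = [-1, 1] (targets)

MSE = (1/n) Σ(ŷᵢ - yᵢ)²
MSE = 8.5

MSE = (1/2)((3--1)² + (2-1)²) = (1/2)(16 + 1) = 8.5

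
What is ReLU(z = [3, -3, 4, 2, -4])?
h = [3, 0, 4, 2, 0]

ReLU applied element-wise: max(0,3)=3, max(0,-3)=0, max(0,4)=4, max(0,2)=2, max(0,-4)=0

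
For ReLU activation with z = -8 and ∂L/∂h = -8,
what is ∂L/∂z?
∂L/∂z = 0

h = ReLU(-8) = 0
Since z < 0: ∂h/∂z = 0
∂L/∂z = ∂L/∂h · ∂h/∂z = -8 × 0 = 0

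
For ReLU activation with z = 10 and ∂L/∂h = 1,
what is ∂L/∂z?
∂L/∂z = 1

h = ReLU(10) = 10
Since z > 0: ∂h/∂z = 1
∂L/∂z = ∂L/∂h · ∂h/∂z = 1 × 1 = 1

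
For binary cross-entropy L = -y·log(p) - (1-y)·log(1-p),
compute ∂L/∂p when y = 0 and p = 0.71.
∂L/∂p = 3.448

∂L/∂p = -y/p + (1-y)/(1-p) = 0 + 1/0.29 = 3.448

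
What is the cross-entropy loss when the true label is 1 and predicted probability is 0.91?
L = 0.09431

L = -1·log(0.91) - 0·log(0.09) = -log(0.91) = 0.09431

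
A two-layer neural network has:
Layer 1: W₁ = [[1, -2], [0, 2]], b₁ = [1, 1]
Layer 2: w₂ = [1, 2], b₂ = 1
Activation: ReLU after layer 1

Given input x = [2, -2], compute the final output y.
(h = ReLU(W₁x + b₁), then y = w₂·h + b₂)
y = 8

Layer 1 pre-activation: z₁ = [7, -3]
After ReLU: h = [7, 0]
Layer 2 output: y = 1×7 + 2×0 + 1 = 8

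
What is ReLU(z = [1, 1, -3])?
h = [1, 1, 0]

ReLU applied element-wise: max(0,1)=1, max(0,1)=1, max(0,-3)=0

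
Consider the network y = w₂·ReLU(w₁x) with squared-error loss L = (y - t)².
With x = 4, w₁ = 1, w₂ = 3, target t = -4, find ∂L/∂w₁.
∂L/∂w₁ = 384

Forward pass:
z = w₁x = 1×4 = 4
h = ReLU(4) = 4
y = w₂h = 3×4 = 12

Backward pass:
∂L/∂y = 2(y - t) = 2(12 - -4) = 32
∂y/∂h = w₂ = 3
∂h/∂z = 1 (ReLU derivative)
∂z/∂w₁ = x = 4

∂L/∂w₁ = 32 × 3 × 1 × 4 = 384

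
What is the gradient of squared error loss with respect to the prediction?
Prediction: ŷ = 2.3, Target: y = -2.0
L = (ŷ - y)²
∂L/∂ŷ = 8.6

∂L/∂ŷ = 2(ŷ - y) = 2(2.3 - -2.0) = 2(4.3) = 8.6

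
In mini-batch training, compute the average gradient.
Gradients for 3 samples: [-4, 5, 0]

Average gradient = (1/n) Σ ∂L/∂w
Average gradient = 0.3333

Average = (1/3)(-4 + 5 + 0) = 1/3 = 0.3333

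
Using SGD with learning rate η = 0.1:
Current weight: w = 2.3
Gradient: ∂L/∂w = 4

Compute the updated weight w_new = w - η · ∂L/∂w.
w_new = 1.9

w_new = w - η·∂L/∂w = 2.3 - 0.1×(4) = 2.3 - (0.4) = 1.9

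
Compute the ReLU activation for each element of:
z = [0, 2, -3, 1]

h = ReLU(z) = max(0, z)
h = [0, 2, 0, 1]

ReLU applied element-wise: max(0,0)=0, max(0,2)=2, max(0,-3)=0, max(0,1)=1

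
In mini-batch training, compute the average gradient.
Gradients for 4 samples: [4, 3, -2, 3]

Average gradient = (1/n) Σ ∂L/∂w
Average gradient = 2

Average = (1/4)(4 + 3 + -2 + 3) = 8/4 = 2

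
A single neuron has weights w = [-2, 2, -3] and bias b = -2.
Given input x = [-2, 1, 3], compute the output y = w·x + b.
y = -5

y = (-2)(-2) + (2)(1) + (-3)(3) + -2 = -5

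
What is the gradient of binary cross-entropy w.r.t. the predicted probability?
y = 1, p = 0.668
∂L/∂p = -1.497

∂L/∂p = -y/p + (1-y)/(1-p) = -1/0.668 + 0 = -1.497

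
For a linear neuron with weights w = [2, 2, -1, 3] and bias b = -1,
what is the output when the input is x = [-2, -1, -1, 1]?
y = -3

y = (2)(-2) + (2)(-1) + (-1)(-1) + (3)(1) + -1 = -3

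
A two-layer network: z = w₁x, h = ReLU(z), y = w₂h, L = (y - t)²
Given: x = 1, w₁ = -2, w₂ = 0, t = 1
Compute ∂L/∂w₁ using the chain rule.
∂L/∂w₁ = 0

Forward pass:
z = w₁x = -2×1 = -2
h = ReLU(-2) = 0
y = w₂h = 0×0 = 0

Backward pass:
∂L/∂y = 2(y - t) = 2(0 - 1) = -2
∂y/∂h = w₂ = 0
∂h/∂z = 0 (ReLU derivative)
∂z/∂w₁ = x = 1

∂L/∂w₁ = -2 × 0 × 0 × 1 = 0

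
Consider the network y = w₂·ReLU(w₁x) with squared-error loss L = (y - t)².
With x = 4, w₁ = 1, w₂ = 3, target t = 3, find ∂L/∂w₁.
∂L/∂w₁ = 216

Forward pass:
z = w₁x = 1×4 = 4
h = ReLU(4) = 4
y = w₂h = 3×4 = 12

Backward pass:
∂L/∂y = 2(y - t) = 2(12 - 3) = 18
∂y/∂h = w₂ = 3
∂h/∂z = 1 (ReLU derivative)
∂z/∂w₁ = x = 4

∂L/∂w₁ = 18 × 3 × 1 × 4 = 216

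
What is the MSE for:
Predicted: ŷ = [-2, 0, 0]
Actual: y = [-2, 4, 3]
MSE = 8.333

MSE = (1/3)((-2--2)² + (0-4)² + (0-3)²) = (1/3)(0 + 16 + 9) = 8.333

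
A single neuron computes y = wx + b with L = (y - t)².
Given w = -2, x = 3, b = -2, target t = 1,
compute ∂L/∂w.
∂L/∂w = -54

y = wx + b = (-2)(3) + -2 = -8
∂L/∂y = 2(y - t) = 2(-8 - 1) = -18
∂y/∂w = x = 3
∂L/∂w = ∂L/∂y · ∂y/∂w = -18 × 3 = -54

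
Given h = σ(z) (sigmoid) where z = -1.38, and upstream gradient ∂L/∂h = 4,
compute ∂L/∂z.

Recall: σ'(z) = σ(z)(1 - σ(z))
∂L/∂z = 0.6424

σ(-1.38) = 0.201
σ'(-1.38) = σ(-1.38)(1 - σ(-1.38)) = 0.201 × 0.799 = 0.1606
∂L/∂z = ∂L/∂h · σ'(z) = 4 × 0.1606 = 0.6424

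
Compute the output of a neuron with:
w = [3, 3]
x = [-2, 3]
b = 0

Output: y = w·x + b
y = 3

y = (3)(-2) + (3)(3) + 0 = 3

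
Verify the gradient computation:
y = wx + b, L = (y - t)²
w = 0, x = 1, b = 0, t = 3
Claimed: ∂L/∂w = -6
Correct

y = (0)(1) + 0 = 0
∂L/∂y = 2(y - t) = 2(0 - 3) = -6
∂y/∂w = x = 1
∂L/∂w = -6 × 1 = -6

Claimed value: -6
Correct: The correct gradient is -6.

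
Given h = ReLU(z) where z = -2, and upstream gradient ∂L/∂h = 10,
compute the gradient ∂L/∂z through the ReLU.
∂L/∂z = 0

h = ReLU(-2) = 0
Since z < 0: ∂h/∂z = 0
∂L/∂z = ∂L/∂h · ∂h/∂z = 10 × 0 = 0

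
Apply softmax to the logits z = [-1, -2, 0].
p = [0.2447, 0.09, 0.6652]

exp(z) = [0.3679, 0.1353, 1]
Sum = 1.503
p = [0.2447, 0.09, 0.6652]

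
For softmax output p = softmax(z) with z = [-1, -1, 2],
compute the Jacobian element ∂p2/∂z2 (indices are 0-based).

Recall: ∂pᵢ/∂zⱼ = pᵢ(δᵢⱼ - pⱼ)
∂p2/∂z2 = 0.08236

p = softmax(z) = [0.04528, 0.04528, 0.9094]
p2 = 0.9094

∂p2/∂z2 = p2(1 - p2) = 0.9094 × (1 - 0.9094) = 0.08236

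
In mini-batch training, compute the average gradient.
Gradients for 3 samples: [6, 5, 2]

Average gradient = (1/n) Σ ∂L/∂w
Average gradient = 4.333

Average = (1/3)(6 + 5 + 2) = 13/3 = 4.333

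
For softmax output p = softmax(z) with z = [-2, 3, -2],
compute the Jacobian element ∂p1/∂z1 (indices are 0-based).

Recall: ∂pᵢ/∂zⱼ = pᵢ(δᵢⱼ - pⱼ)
∂p1/∂z1 = 0.01312

p = softmax(z) = [0.006648, 0.9867, 0.006648]
p1 = 0.9867

∂p1/∂z1 = p1(1 - p1) = 0.9867 × (1 - 0.9867) = 0.01312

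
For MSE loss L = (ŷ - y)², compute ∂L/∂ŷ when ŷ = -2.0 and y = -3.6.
∂L/∂ŷ = 3.2

∂L/∂ŷ = 2(ŷ - y) = 2(-2.0 - -3.6) = 2(1.6) = 3.2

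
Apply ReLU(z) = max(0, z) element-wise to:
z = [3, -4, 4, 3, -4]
h = [3, 0, 4, 3, 0]

ReLU applied element-wise: max(0,3)=3, max(0,-4)=0, max(0,4)=4, max(0,3)=3, max(0,-4)=0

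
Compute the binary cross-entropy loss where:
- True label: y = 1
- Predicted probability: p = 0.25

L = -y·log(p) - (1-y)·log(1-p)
L = 1.386

L = -1·log(0.25) - 0·log(0.75) = -log(0.25) = 1.386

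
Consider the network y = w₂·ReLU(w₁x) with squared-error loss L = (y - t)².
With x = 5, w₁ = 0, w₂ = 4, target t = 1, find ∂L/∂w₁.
∂L/∂w₁ = 0

Forward pass:
z = w₁x = 0×5 = 0
h = ReLU(0) = 0
y = w₂h = 4×0 = 0

Backward pass:
∂L/∂y = 2(y - t) = 2(0 - 1) = -2
∂y/∂h = w₂ = 4
∂h/∂z = 0 (ReLU derivative)
∂z/∂w₁ = x = 5

∂L/∂w₁ = -2 × 4 × 0 × 5 = 0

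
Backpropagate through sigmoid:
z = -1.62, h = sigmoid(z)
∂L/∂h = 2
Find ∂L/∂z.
∂L/∂z = 0.2758

σ(-1.62) = 0.1652
σ'(-1.62) = σ(-1.62)(1 - σ(-1.62)) = 0.1652 × 0.8348 = 0.1379
∂L/∂z = ∂L/∂h · σ'(z) = 2 × 0.1379 = 0.2758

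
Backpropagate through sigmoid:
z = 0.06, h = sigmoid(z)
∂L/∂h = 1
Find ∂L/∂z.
∂L/∂z = 0.2498

σ(0.06) = 0.515
σ'(0.06) = σ(0.06)(1 - σ(0.06)) = 0.515 × 0.485 = 0.2498
∂L/∂z = ∂L/∂h · σ'(z) = 1 × 0.2498 = 0.2498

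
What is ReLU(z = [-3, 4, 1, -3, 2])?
h = [0, 4, 1, 0, 2]

ReLU applied element-wise: max(0,-3)=0, max(0,4)=4, max(0,1)=1, max(0,-3)=0, max(0,2)=2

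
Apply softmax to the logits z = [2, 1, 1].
p = [0.5761, 0.2119, 0.2119]

exp(z) = [7.389, 2.718, 2.718]
Sum = 12.83
p = [0.5761, 0.2119, 0.2119]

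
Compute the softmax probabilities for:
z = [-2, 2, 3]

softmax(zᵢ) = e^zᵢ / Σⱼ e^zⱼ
p = [0.0049, 0.2676, 0.7275]

exp(z) = [0.1353, 7.389, 20.09]
Sum = 27.61
p = [0.0049, 0.2676, 0.7275]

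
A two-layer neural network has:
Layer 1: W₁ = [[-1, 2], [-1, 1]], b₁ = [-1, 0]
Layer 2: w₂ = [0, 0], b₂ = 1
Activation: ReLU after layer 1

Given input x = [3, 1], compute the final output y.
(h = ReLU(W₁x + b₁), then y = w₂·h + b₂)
y = 1

Layer 1 pre-activation: z₁ = [-2, -2]
After ReLU: h = [0, 0]
Layer 2 output: y = 0×0 + 0×0 + 1 = 1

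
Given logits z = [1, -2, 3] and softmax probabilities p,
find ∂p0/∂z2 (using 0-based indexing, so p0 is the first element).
∂p0/∂z2 = -0.1038

p = softmax(z) = [0.1185, 0.0059, 0.8756]
p0 = 0.1185, p2 = 0.8756

∂p0/∂z2 = -p0 × p2 = -0.1185 × 0.8756 = -0.1038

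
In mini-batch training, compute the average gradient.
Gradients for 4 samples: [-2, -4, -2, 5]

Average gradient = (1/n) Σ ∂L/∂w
Average gradient = -0.75

Average = (1/4)(-2 + -4 + -2 + 5) = -3/4 = -0.75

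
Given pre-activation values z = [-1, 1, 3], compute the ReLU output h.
h = [0, 1, 3]

ReLU applied element-wise: max(0,-1)=0, max(0,1)=1, max(0,3)=3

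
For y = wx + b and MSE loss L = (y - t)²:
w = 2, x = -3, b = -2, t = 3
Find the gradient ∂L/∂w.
∂L/∂w = 66

y = wx + b = (2)(-3) + -2 = -8
∂L/∂y = 2(y - t) = 2(-8 - 3) = -22
∂y/∂w = x = -3
∂L/∂w = ∂L/∂y · ∂y/∂w = -22 × -3 = 66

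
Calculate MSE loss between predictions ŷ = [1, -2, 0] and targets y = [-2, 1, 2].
MSE = 7.333

MSE = (1/3)((1--2)² + (-2-1)² + (0-2)²) = (1/3)(9 + 9 + 4) = 7.333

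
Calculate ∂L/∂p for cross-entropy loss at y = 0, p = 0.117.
∂L/∂p = 1.133

∂L/∂p = -y/p + (1-y)/(1-p) = 0 + 1/0.883 = 1.133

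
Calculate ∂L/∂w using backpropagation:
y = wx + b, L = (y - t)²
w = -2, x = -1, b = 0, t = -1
∂L/∂w = -6

y = wx + b = (-2)(-1) + 0 = 2
∂L/∂y = 2(y - t) = 2(2 - -1) = 6
∂y/∂w = x = -1
∂L/∂w = ∂L/∂y · ∂y/∂w = 6 × -1 = -6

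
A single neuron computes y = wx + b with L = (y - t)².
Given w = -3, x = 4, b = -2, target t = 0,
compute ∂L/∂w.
∂L/∂w = -112

y = wx + b = (-3)(4) + -2 = -14
∂L/∂y = 2(y - t) = 2(-14 - 0) = -28
∂y/∂w = x = 4
∂L/∂w = ∂L/∂y · ∂y/∂w = -28 × 4 = -112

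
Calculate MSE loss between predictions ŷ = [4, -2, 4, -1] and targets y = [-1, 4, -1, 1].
MSE = 22.5

MSE = (1/4)((4--1)² + (-2-4)² + (4--1)² + (-1-1)²) = (1/4)(25 + 36 + 25 + 4) = 22.5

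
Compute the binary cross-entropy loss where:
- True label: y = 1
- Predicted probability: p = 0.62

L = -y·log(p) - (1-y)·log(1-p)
L = 0.478

L = -1·log(0.62) - 0·log(0.38) = -log(0.62) = 0.478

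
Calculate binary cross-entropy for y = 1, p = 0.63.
L = 0.462

L = -1·log(0.63) - 0·log(0.37) = -log(0.63) = 0.462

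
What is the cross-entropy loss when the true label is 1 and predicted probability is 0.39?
L = 0.9416

L = -1·log(0.39) - 0·log(0.61) = -log(0.39) = 0.9416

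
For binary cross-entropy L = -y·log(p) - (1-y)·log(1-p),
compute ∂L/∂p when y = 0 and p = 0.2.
∂L/∂p = 1.25

∂L/∂p = -y/p + (1-y)/(1-p) = 0 + 1/0.8 = 1.25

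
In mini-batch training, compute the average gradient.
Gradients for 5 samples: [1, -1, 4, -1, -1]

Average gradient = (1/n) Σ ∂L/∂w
Average gradient = 0.4

Average = (1/5)(1 + -1 + 4 + -1 + -1) = 2/5 = 0.4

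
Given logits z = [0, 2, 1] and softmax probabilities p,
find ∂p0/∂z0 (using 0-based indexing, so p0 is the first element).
∂p0/∂z0 = 0.08193

p = softmax(z) = [0.09003, 0.6652, 0.2447]
p0 = 0.09003

∂p0/∂z0 = p0(1 - p0) = 0.09003 × (1 - 0.09003) = 0.08193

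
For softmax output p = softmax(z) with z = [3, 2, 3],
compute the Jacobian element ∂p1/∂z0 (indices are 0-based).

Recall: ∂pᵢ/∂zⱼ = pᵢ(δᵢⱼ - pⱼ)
∂p1/∂z0 = -0.06561

p = softmax(z) = [0.4223, 0.1554, 0.4223]
p1 = 0.1554, p0 = 0.4223

∂p1/∂z0 = -p1 × p0 = -0.1554 × 0.4223 = -0.06561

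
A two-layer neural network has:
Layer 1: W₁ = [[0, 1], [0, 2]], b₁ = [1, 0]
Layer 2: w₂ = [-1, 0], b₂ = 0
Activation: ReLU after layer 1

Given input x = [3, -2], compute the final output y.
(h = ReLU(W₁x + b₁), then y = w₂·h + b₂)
y = 0

Layer 1 pre-activation: z₁ = [-1, -4]
After ReLU: h = [0, 0]
Layer 2 output: y = -1×0 + 0×0 + 0 = 0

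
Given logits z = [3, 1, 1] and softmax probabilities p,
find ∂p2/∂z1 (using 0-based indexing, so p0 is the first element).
∂p2/∂z1 = -0.01134

p = softmax(z) = [0.787, 0.1065, 0.1065]
p2 = 0.1065, p1 = 0.1065

∂p2/∂z1 = -p2 × p1 = -0.1065 × 0.1065 = -0.01134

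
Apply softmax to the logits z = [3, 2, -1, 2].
p = [0.5701, 0.2097, 0.0104, 0.2097]

exp(z) = [20.09, 7.389, 0.3679, 7.389]
Sum = 35.23
p = [0.5701, 0.2097, 0.0104, 0.2097]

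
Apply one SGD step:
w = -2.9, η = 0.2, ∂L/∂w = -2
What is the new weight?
w_new = -2.5

w_new = w - η·∂L/∂w = -2.9 - 0.2×(-2) = -2.9 - (-0.4) = -2.5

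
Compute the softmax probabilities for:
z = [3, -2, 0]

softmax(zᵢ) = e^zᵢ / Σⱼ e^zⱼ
p = [0.9465, 0.0064, 0.0471]

exp(z) = [20.09, 0.1353, 1]
Sum = 21.22
p = [0.9465, 0.0064, 0.0471]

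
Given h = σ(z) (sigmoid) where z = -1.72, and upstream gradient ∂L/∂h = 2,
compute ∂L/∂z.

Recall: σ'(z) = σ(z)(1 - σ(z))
∂L/∂z = 0.2576

σ(-1.72) = 0.1519
σ'(-1.72) = σ(-1.72)(1 - σ(-1.72)) = 0.1519 × 0.8481 = 0.1288
∂L/∂z = ∂L/∂h · σ'(z) = 2 × 0.1288 = 0.2576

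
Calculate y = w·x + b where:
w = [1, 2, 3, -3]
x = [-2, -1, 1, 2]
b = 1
y = -6

y = (1)(-2) + (2)(-1) + (3)(1) + (-3)(2) + 1 = -6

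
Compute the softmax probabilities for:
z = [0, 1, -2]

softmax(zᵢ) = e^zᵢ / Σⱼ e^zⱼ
p = [0.2595, 0.7054, 0.0351]

exp(z) = [1, 2.718, 0.1353]
Sum = 3.854
p = [0.2595, 0.7054, 0.0351]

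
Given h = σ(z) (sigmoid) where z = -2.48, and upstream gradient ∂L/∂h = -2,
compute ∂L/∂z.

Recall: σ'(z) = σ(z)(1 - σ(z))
∂L/∂z = -0.1426

σ(-2.48) = 0.07727
σ'(-2.48) = σ(-2.48)(1 - σ(-2.48)) = 0.07727 × 0.9227 = 0.0713
∂L/∂z = ∂L/∂h · σ'(z) = -2 × 0.0713 = -0.1426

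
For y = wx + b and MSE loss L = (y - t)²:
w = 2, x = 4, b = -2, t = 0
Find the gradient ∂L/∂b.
∂L/∂b = 12

y = wx + b = (2)(4) + -2 = 6
∂L/∂y = 2(y - t) = 2(6 - 0) = 12
∂y/∂b = 1
∂L/∂b = ∂L/∂y · ∂y/∂b = 12 × 1 = 12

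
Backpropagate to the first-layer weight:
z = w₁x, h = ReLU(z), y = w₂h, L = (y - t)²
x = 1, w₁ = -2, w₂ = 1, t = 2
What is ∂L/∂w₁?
∂L/∂w₁ = 0

Forward pass:
z = w₁x = -2×1 = -2
h = ReLU(-2) = 0
y = w₂h = 1×0 = 0

Backward pass:
∂L/∂y = 2(y - t) = 2(0 - 2) = -4
∂y/∂h = w₂ = 1
∂h/∂z = 0 (ReLU derivative)
∂z/∂w₁ = x = 1

∂L/∂w₁ = -4 × 1 × 0 × 1 = 0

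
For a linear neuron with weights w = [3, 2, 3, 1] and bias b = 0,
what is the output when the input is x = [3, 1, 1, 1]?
y = 15

y = (3)(3) + (2)(1) + (3)(1) + (1)(1) + 0 = 15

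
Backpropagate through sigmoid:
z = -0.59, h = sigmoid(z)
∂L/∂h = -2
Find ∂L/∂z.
∂L/∂z = -0.4589

σ(-0.59) = 0.3566
σ'(-0.59) = σ(-0.59)(1 - σ(-0.59)) = 0.3566 × 0.6434 = 0.2294
∂L/∂z = ∂L/∂h · σ'(z) = -2 × 0.2294 = -0.4589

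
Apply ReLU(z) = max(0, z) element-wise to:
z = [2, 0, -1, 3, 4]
h = [2, 0, 0, 3, 4]

ReLU applied element-wise: max(0,2)=2, max(0,0)=0, max(0,-1)=0, max(0,3)=3, max(0,4)=4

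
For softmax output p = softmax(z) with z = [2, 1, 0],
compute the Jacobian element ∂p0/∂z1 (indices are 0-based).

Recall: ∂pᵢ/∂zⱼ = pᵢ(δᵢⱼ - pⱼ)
∂p0/∂z1 = -0.1628

p = softmax(z) = [0.6652, 0.2447, 0.09003]
p0 = 0.6652, p1 = 0.2447

∂p0/∂z1 = -p0 × p1 = -0.6652 × 0.2447 = -0.1628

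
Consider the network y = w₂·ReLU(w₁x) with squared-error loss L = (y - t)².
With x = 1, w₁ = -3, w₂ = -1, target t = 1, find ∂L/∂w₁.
∂L/∂w₁ = 0

Forward pass:
z = w₁x = -3×1 = -3
h = ReLU(-3) = 0
y = w₂h = -1×0 = 0

Backward pass:
∂L/∂y = 2(y - t) = 2(0 - 1) = -2
∂y/∂h = w₂ = -1
∂h/∂z = 0 (ReLU derivative)
∂z/∂w₁ = x = 1

∂L/∂w₁ = -2 × -1 × 0 × 1 = 0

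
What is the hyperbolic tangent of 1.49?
0.9033

tanh(1.49) = (e^(1.49) - e^(-1.49))/(e^(1.49) + e^(-1.49)) = 0.9033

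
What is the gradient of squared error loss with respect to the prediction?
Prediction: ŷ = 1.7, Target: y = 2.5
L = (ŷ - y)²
∂L/∂ŷ = -1.6

∂L/∂ŷ = 2(ŷ - y) = 2(1.7 - 2.5) = 2(-0.8) = -1.6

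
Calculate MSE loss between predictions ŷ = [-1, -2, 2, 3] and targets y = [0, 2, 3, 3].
MSE = 4.5

MSE = (1/4)((-1-0)² + (-2-2)² + (2-3)² + (3-3)²) = (1/4)(1 + 16 + 1 + 0) = 4.5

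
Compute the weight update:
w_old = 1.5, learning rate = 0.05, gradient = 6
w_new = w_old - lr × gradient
w_new = 1.2

w_new = w - η·∂L/∂w = 1.5 - 0.05×(6) = 1.5 - (0.3) = 1.2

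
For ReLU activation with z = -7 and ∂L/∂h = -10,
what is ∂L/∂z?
∂L/∂z = 0

h = ReLU(-7) = 0
Since z < 0: ∂h/∂z = 0
∂L/∂z = ∂L/∂h · ∂h/∂z = -10 × 0 = 0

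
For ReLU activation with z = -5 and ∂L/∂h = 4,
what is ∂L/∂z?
∂L/∂z = 0

h = ReLU(-5) = 0
Since z < 0: ∂h/∂z = 0
∂L/∂z = ∂L/∂h · ∂h/∂z = 4 × 0 = 0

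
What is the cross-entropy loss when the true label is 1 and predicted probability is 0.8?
L = 0.2231

L = -1·log(0.8) - 0·log(0.2) = -log(0.8) = 0.2231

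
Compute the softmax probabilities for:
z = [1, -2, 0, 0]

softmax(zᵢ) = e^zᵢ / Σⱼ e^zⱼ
p = [0.5601, 0.0279, 0.206, 0.206]

exp(z) = [2.718, 0.1353, 1, 1]
Sum = 4.854
p = [0.5601, 0.0279, 0.206, 0.206]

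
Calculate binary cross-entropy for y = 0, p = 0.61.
L = 0.9416

L = -0·log(0.61) - 1·log(0.39) = -log(0.39) = 0.9416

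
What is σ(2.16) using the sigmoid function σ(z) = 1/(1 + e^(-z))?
0.8966

sigmoid(2.16) = 1/(1 + e^(-2.16)) = 1/(1 + 0.1153) = 0.8966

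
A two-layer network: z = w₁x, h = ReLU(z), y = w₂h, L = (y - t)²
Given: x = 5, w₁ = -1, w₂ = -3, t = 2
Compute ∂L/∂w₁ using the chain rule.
∂L/∂w₁ = 0

Forward pass:
z = w₁x = -1×5 = -5
h = ReLU(-5) = 0
y = w₂h = -3×0 = 0

Backward pass:
∂L/∂y = 2(y - t) = 2(0 - 2) = -4
∂y/∂h = w₂ = -3
∂h/∂z = 0 (ReLU derivative)
∂z/∂w₁ = x = 5

∂L/∂w₁ = -4 × -3 × 0 × 5 = 0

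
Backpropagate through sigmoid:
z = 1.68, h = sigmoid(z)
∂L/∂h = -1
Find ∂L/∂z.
∂L/∂z = -0.1324

σ(1.68) = 0.8429
σ'(1.68) = σ(1.68)(1 - σ(1.68)) = 0.8429 × 0.1571 = 0.1324
∂L/∂z = ∂L/∂h · σ'(z) = -1 × 0.1324 = -0.1324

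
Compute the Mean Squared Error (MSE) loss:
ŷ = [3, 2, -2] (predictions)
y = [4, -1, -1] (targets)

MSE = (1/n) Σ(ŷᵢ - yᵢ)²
MSE = 3.667

MSE = (1/3)((3-4)² + (2--1)² + (-2--1)²) = (1/3)(1 + 9 + 1) = 3.667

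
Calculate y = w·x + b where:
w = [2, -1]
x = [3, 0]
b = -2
y = 4

y = (2)(3) + (-1)(0) + -2 = 4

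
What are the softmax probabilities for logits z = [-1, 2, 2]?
p = [0.0243, 0.4879, 0.4879]

exp(z) = [0.3679, 7.389, 7.389]
Sum = 15.15
p = [0.0243, 0.4879, 0.4879]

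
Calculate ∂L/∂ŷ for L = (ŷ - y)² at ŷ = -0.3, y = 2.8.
∂L/∂ŷ = -6.2

∂L/∂ŷ = 2(ŷ - y) = 2(-0.3 - 2.8) = 2(-3.1) = -6.2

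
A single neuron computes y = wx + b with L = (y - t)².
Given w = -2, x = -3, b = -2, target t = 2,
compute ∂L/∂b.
∂L/∂b = 4

y = wx + b = (-2)(-3) + -2 = 4
∂L/∂y = 2(y - t) = 2(4 - 2) = 4
∂y/∂b = 1
∂L/∂b = ∂L/∂y · ∂y/∂b = 4 × 1 = 4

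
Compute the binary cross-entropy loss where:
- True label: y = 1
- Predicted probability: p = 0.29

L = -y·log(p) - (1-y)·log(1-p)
L = 1.238

L = -1·log(0.29) - 0·log(0.71) = -log(0.29) = 1.238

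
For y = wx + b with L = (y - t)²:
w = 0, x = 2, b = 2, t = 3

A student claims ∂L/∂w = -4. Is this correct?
Correct

y = (0)(2) + 2 = 2
∂L/∂y = 2(y - t) = 2(2 - 3) = -2
∂y/∂w = x = 2
∂L/∂w = -2 × 2 = -4

Claimed value: -4
Correct: The correct gradient is -4.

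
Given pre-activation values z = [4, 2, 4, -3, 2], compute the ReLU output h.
h = [4, 2, 4, 0, 2]

ReLU applied element-wise: max(0,4)=4, max(0,2)=2, max(0,4)=4, max(0,-3)=0, max(0,2)=2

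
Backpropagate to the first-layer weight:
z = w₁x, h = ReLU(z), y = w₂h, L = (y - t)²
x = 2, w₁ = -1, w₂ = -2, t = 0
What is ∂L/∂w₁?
∂L/∂w₁ = 0

Forward pass:
z = w₁x = -1×2 = -2
h = ReLU(-2) = 0
y = w₂h = -2×0 = 0

Backward pass:
∂L/∂y = 2(y - t) = 2(0 - 0) = 0
∂y/∂h = w₂ = -2
∂h/∂z = 0 (ReLU derivative)
∂z/∂w₁ = x = 2

∂L/∂w₁ = 0 × -2 × 0 × 2 = 0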